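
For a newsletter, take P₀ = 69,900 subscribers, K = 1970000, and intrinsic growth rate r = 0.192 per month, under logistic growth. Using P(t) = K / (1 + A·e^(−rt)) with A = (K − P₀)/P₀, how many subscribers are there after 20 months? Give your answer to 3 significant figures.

A = (1970000 − 69900)/69900 = 27.18312
P(20) = 1970000 / (1 + 27.18312·e^(−0.192·20)) = 1970000 / (1 + 27.18312·0.021494)
= 1970000 / 1.58426 ≈ 1243480.31

≈ 1,240,000 subscribers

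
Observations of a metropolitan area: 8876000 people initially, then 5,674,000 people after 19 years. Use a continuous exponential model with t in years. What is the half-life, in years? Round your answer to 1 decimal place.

half-life ≈ 29.4 years

r = ln(5674000/8876000) / 19 = ln(0.63925) / 19 ≈ -0.02355 per year
half-life = ln 2 / |r| = 0.69315 / 0.02355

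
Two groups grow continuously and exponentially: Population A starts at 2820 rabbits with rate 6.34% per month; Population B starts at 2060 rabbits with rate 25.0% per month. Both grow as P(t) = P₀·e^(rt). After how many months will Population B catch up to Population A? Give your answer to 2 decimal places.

2820·e^(0.0634t) = 2060·e^(0.25t)
2820/2060 = e^((0.25 − 0.0634)t) → ln(1.36893) = 0.1866·t
t = 0.31403 / 0.1866

t ≈ 1.68 months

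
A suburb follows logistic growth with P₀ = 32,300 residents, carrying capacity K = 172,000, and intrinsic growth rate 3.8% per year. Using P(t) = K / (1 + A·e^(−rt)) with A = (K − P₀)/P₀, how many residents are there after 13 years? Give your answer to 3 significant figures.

≈ 47,300 residents

A = (172000 − 32300)/32300 = 4.32508
P(13) = 172000 / (1 + 4.32508·e^(−0.038·13)) = 172000 / (1 + 4.32508·0.610181)
= 172000 / 3.63908 ≈ 47264.7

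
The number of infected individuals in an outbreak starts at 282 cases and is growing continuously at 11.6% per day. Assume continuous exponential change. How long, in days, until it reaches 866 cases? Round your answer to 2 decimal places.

t ≈ 9.67 days

866 = 282 · e^(0.116·t)
t = ln(866/282) / 0.116 = ln(3.07092) / 0.116 = 1.12198 / 0.116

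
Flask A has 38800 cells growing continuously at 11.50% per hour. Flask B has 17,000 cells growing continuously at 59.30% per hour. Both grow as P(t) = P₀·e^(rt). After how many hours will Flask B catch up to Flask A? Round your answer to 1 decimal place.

38800·e^(0.115t) = 17000·e^(0.593t)
38800/17000 = e^((0.593 − 0.115)t) → ln(2.28235) = 0.478·t
t = 0.82521 / 0.478

t ≈ 1.7 hours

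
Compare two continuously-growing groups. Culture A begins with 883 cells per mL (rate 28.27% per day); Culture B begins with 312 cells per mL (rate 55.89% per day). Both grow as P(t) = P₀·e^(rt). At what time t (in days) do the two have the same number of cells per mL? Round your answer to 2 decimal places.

t ≈ 3.77 days

883·e^(0.2827t) = 312·e^(0.5589t)
883/312 = e^((0.5589 − 0.2827)t) → ln(2.83013) = 0.2762·t
t = 1.04032 / 0.2762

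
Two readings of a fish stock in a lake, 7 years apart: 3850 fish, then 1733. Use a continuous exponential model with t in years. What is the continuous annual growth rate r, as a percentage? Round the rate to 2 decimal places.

r ≈ -11.40% per year

1733 = 3850 · e^(r·7)
e^(7r) = 1733/3850 = 0.45013
r = ln(0.45013) / 7 = -0.79822 / 7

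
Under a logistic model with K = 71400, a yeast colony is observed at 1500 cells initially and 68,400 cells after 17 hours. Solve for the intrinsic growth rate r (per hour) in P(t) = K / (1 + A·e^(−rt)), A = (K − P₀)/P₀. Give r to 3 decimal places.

r ≈ 0.410 per hour

A = (71400 − 1500)/1500 = 46.6
68400 = 71400/(1 + 46.6·e^(−r·17)) → e^(−17r) = (1.04386 − 1)/46.6 = 0.000941
r = −ln(0.000941)/17 = 6.96836/17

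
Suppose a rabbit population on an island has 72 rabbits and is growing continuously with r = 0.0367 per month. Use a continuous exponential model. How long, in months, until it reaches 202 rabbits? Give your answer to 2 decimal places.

202 = 72 · e^(0.0367·t)
t = ln(202/72) / 0.0367 = ln(2.80556) / 0.0367 = 1.0316 / 0.0367

t ≈ 28.11 months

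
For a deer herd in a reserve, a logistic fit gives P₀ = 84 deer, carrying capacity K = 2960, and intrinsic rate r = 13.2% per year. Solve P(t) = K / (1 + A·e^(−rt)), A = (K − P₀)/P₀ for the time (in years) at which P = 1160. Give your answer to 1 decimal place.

t ≈ 23.4 years

A = (2960 − 84)/84 = 34.2381
1160 = 2960/(1 + 34.2381·e^(−0.132t)) → 1 + 34.2381·e^(−0.132t) = 2.55172
e^(−0.132t) = 0.045322 → t = ln(22.06455)/0.132 = 3.09397/0.132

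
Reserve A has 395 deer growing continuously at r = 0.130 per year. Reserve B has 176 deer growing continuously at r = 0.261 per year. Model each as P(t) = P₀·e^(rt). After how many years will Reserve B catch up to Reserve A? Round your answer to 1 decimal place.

395·e^(0.13t) = 176·e^(0.261t)
395/176 = e^((0.261 − 0.13)t) → ln(2.24432) = 0.131·t
t = 0.8084 / 0.131

t ≈ 6.2 years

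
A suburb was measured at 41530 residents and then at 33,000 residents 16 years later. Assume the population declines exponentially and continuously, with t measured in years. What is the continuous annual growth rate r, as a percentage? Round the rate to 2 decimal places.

33000 = 41530 · e^(r·16)
e^(16r) = 33000/41530 = 0.79461
r = ln(0.79461) / 16 = -0.22991 / 16

r ≈ -1.44% per year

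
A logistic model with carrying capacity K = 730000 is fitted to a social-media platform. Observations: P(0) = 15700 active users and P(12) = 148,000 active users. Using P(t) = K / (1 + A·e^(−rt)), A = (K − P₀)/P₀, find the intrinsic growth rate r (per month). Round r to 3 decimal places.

r ≈ 0.204 per month

A = (730000 − 15700)/15700 = 45.49682
148000 = 730000/(1 + 45.49682·e^(−r·12)) → e^(−12r) = (4.93243 − 1)/45.49682 = 0.086433
r = −ln(0.086433)/12 = 2.44838/12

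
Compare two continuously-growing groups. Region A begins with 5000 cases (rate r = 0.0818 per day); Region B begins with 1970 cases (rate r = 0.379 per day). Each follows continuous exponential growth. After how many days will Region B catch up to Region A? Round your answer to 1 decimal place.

t ≈ 3.1 days

5000·e^(0.0818t) = 1970·e^(0.379t)
5000/1970 = e^((0.379 − 0.0818)t) → ln(2.53807) = 0.2972·t
t = 0.9314 / 0.2972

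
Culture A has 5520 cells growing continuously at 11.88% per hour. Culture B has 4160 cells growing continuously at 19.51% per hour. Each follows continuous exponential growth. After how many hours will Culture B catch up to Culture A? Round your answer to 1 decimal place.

t ≈ 3.7 hours

5520·e^(0.1188t) = 4160·e^(0.1951t)
5520/4160 = e^((0.1951 − 0.1188)t) → ln(1.32692) = 0.0763·t
t = 0.28286 / 0.0763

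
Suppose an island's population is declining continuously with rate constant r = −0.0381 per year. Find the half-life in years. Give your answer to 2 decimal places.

half-life = ln(2) / |r| = 0.69315 / 0.0381

half-life ≈ 18.19 years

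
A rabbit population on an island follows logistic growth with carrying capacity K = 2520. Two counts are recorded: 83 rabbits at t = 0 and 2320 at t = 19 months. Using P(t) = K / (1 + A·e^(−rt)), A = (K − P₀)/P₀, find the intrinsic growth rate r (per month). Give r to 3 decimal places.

A = (2520 − 83)/83 = 29.36145
2320 = 2520/(1 + 29.36145·e^(−r·19)) → e^(−19r) = (1.08621 − 1)/29.36145 = 0.002936
r = −ln(0.002936)/19 = 5.83069/19

r ≈ 0.307 per month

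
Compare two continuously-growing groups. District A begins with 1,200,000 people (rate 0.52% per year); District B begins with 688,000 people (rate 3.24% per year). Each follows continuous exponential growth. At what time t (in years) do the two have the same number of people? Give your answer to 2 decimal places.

1200000·e^(0.0052t) = 688000·e^(0.0324t)
1200000/688000 = e^((0.0324 − 0.0052)t) → ln(1.74419) = 0.0272·t
t = 0.55629 / 0.0272

t ≈ 20.45 years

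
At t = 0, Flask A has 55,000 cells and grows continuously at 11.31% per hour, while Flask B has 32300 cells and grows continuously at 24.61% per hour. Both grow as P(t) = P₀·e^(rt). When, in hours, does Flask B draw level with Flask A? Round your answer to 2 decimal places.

t ≈ 4.00 hours

55000·e^(0.1131t) = 32300·e^(0.2461t)
55000/32300 = e^((0.2461 − 0.1131)t) → ln(1.70279) = 0.133·t
t = 0.53227 / 0.133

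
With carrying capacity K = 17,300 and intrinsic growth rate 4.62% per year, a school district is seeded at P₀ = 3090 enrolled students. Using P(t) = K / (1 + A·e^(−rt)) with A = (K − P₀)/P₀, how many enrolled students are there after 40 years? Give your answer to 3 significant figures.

A = (17300 − 3090)/3090 = 4.59871
P(40) = 17300 / (1 + 4.59871·e^(−0.0462·40)) = 17300 / (1 + 4.59871·0.157552)
= 17300 / 1.72454 ≈ 10031.69

≈ 10,000 enrolled students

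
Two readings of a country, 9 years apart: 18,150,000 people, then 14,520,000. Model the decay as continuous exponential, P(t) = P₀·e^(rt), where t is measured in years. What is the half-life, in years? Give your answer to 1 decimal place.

half-life ≈ 28.0 years

r = ln(14520000/18150000) / 9 = ln(0.8) / 9 ≈ -0.024794 per year
half-life = ln 2 / |r| = 0.69315 / 0.024794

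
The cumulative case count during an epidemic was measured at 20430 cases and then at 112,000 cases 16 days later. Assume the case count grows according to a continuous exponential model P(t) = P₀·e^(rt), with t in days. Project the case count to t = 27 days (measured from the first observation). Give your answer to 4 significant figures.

≈ 360,800 cases

r = ln(112000/20430) / 16 ≈ 0.106343 per day
P(27) = 20430 · e^(0.106343·27) = 20430 · 17.65947 ≈ 360782.87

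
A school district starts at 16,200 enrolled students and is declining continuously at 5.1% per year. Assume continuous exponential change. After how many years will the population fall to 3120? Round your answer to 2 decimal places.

t ≈ 32.30 years

3120 = 16200 · e^(-0.051·t)
t = ln(3120/16200) / -0.051 = ln(0.19259) / -0.051 = -1.64718 / -0.051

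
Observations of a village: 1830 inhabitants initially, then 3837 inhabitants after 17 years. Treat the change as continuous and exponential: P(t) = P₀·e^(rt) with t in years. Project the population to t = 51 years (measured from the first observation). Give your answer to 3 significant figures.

≈ 16,900 inhabitants

r = ln(3837/1830) / 17 ≈ 0.043551 per year
P(51) = 1830 · e^(0.043551·51) = 1830 · 9.21769 ≈ 16868.37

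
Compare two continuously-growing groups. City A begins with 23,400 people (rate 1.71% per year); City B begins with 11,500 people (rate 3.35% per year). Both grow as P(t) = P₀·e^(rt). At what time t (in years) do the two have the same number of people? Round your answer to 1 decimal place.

t ≈ 43.3 years

23400·e^(0.0171t) = 11500·e^(0.0335t)
23400/11500 = e^((0.0335 − 0.0171)t) → ln(2.03478) = 0.0164·t
t = 0.71039 / 0.0164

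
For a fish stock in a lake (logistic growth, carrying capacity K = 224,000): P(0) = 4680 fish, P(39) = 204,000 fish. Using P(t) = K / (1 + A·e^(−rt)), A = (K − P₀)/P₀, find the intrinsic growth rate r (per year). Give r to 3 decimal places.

r ≈ 0.158 per year

A = (224000 − 4680)/4680 = 46.86325
204000 = 224000/(1 + 46.86325·e^(−r·39)) → e^(−39r) = (1.09804 − 1)/46.86325 = 0.002092
r = −ln(0.002092)/39 = 6.16962/39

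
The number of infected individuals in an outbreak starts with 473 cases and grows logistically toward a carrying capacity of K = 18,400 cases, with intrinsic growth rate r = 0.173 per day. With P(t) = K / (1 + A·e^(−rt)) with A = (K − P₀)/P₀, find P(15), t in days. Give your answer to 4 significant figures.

A = (18400 − 473)/473 = 37.90063
P(15) = 18400 / (1 + 37.90063·e^(−0.173·15)) = 18400 / (1 + 37.90063·0.074646)
= 18400 / 3.82913 ≈ 4805.27

≈ 4,805 cases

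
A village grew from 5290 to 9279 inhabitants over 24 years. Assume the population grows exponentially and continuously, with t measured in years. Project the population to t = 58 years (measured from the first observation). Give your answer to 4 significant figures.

≈ 20,570 inhabitants

r = ln(9279/5290) / 24 ≈ 0.023414 per year
P(58) = 5290 · e^(0.023414·58) = 5290 · 3.88845 ≈ 20569.91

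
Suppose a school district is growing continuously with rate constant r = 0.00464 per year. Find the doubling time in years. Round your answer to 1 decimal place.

doubling time ≈ 149.4 years

doubling time = ln(2) / |r| = 0.69315 / 0.00464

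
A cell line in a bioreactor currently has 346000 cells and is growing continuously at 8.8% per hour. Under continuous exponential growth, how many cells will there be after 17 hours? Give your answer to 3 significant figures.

≈ 1,540,000 cells

P(17) = 346000 · e^(0.088·17) = 346000 · e^(1.496)
= 346000 · 4.4638 ≈ 1544474.15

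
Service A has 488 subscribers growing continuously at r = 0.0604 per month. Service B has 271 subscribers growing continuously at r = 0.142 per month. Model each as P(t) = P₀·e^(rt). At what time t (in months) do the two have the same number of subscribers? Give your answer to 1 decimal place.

t ≈ 7.2 months

488·e^(0.0604t) = 271·e^(0.142t)
488/271 = e^((0.142 − 0.0604)t) → ln(1.80074) = 0.0816·t
t = 0.5882 / 0.0816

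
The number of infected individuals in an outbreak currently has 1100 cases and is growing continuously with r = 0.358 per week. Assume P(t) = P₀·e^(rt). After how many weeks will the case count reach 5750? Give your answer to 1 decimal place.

5750 = 1100 · e^(0.358·t)
t = ln(5750/1100) / 0.358 = ln(5.22727) / 0.358 = 1.65389 / 0.358

t ≈ 4.6 weeks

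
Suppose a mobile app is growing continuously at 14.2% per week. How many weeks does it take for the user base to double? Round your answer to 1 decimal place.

doubling time ≈ 4.9 weeks

doubling time = ln(2) / |r| = 0.69315 / 0.142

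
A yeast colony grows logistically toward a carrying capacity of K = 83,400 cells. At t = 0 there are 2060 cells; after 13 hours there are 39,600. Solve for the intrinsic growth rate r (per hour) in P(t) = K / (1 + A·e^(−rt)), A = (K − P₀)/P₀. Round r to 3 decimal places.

r ≈ 0.275 per hour

A = (83400 − 2060)/2060 = 39.48544
39600 = 83400/(1 + 39.48544·e^(−r·13)) → e^(−13r) = (2.10606 − 1)/39.48544 = 0.028012
r = −ln(0.028012)/13 = 3.57513/13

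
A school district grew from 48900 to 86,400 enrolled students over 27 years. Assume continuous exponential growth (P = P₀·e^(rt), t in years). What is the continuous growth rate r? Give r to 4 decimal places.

86400 = 48900 · e^(r·27)
e^(27r) = 86400/48900 = 1.76687
r = ln(1.76687) / 27 = 0.56921 / 27

r ≈ 0.0211 per year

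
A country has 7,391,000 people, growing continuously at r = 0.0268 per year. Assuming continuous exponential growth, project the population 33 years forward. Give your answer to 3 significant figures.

P(33) = 7391000 · e^(0.0268·33) = 7391000 · e^(0.8844)
= 7391000 · 2.42153 ≈ 17897535.89

≈ 17,900,000 people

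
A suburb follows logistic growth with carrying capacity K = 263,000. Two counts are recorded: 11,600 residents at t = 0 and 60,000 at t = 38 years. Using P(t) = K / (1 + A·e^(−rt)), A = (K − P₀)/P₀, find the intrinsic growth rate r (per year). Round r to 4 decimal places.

r ≈ 0.0489 per year

A = (263000 − 11600)/11600 = 21.67241
60000 = 263000/(1 + 21.67241·e^(−r·38)) → e^(−38r) = (4.38333 − 1)/21.67241 = 0.156112
r = −ln(0.156112)/38 = 1.85718/38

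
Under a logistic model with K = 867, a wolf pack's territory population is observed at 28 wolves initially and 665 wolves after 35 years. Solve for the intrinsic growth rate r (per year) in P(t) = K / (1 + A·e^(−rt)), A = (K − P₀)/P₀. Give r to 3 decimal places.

r ≈ 0.131 per year

A = (867 − 28)/28 = 29.96429
665 = 867/(1 + 29.96429·e^(−r·35)) → e^(−35r) = (1.30376 − 1)/29.96429 = 0.010137
r = −ln(0.010137)/35 = 4.59153/35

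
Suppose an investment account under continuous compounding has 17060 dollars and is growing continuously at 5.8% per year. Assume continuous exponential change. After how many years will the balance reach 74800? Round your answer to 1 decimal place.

74800 = 17060 · e^(0.058·t)
t = ln(74800/17060) / 0.058 = ln(4.38453) / 0.058 = 1.47808 / 0.058

t ≈ 25.5 years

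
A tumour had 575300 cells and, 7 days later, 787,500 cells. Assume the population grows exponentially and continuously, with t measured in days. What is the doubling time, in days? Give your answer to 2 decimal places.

r = ln(787500/575300) / 7 = ln(1.36885) / 7 ≈ 0.044853 per day
doubling time = ln 2 / |r| = 0.69315 / 0.044853

doubling time ≈ 15.45 days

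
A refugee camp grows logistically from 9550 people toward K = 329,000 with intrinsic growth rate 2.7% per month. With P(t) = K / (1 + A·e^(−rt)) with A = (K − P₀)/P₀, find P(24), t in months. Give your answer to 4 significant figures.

A = (329000 − 9550)/9550 = 33.45026
P(24) = 329000 / (1 + 33.45026·e^(−0.027·24)) = 329000 / (1 + 33.45026·0.523091)
= 329000 / 18.49753 ≈ 17786.16

≈ 17,790 people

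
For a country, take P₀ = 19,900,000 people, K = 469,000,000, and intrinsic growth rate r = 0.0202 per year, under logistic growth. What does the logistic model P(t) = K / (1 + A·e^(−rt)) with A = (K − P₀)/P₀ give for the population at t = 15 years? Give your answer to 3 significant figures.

≈ 26,500,000 people

A = (469000000 − 19900000)/19900000 = 22.56784
P(15) = 469000000 / (1 + 22.56784·e^(−0.0202·15)) = 469000000 / (1 + 22.56784·0.738599)
= 469000000 / 17.66859 ≈ 26544286.55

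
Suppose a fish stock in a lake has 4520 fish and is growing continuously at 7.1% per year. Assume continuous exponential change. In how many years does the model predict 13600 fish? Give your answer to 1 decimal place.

t ≈ 15.5 years

13600 = 4520 · e^(0.071·t)
t = ln(13600/4520) / 0.071 = ln(3.00885) / 0.071 = 1.10156 / 0.071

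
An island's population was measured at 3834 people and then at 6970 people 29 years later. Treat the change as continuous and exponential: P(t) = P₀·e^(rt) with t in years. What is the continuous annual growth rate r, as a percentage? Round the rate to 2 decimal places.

6970 = 3834 · e^(r·29)
e^(29r) = 6970/3834 = 1.81794
r = ln(1.81794) / 29 = 0.59771 / 29

r ≈ 2.06% per year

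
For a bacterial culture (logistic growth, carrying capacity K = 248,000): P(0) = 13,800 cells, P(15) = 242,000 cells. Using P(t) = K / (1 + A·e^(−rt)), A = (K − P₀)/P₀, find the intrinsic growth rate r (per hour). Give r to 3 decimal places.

A = (248000 − 13800)/13800 = 16.97101
242000 = 248000/(1 + 16.97101·e^(−r·15)) → e^(−15r) = (1.02479 − 1)/16.97101 = 0.001461
r = −ln(0.001461)/15 = 6.52869/15

r ≈ 0.435 per hour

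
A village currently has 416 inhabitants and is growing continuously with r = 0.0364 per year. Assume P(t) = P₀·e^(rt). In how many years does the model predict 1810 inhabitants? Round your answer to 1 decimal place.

t ≈ 40.4 years

1810 = 416 · e^(0.0364·t)
t = ln(1810/416) / 0.0364 = ln(4.35096) / 0.0364 = 1.4704 / 0.0364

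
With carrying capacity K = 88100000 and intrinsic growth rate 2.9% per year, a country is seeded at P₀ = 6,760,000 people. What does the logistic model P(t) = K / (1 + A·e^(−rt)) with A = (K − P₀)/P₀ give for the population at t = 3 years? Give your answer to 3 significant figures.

≈ 7,320,000 people

A = (88100000 − 6760000)/6760000 = 12.03254
P(3) = 88100000 / (1 + 12.03254·e^(−0.029·3)) = 88100000 / (1 + 12.03254·0.916677)
= 88100000 / 12.02996 ≈ 7323383.94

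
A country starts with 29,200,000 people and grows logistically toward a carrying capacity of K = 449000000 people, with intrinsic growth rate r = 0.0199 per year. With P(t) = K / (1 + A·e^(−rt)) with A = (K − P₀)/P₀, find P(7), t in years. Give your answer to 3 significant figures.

A = (449000000 − 29200000)/29200000 = 14.37671
P(7) = 449000000 / (1 + 14.37671·e^(−0.0199·7)) = 449000000 / (1 + 14.37671·0.869967)
= 449000000 / 13.50727 ≈ 33241369.78

≈ 33,200,000 people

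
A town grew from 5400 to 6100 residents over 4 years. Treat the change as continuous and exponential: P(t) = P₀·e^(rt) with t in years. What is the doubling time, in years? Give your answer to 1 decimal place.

doubling time ≈ 22.7 years

r = ln(6100/5400) / 4 = ln(1.12963) / 4 ≈ 0.030472 per year
doubling time = ln 2 / |r| = 0.69315 / 0.030472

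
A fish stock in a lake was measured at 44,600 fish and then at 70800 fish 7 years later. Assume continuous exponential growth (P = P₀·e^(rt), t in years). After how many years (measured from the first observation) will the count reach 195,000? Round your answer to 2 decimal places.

t ≈ 22.35 years

r = ln(70800/44600) / 7 ≈ 0.066018 per year
t = ln(195000/44600) / r = 1.47527 / 0.066018 ≈ 22.346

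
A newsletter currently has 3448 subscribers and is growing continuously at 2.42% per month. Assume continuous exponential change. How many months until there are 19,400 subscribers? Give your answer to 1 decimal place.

19400 = 3448 · e^(0.0242·t)
t = ln(19400/3448) / 0.0242 = ln(5.62645) / 0.0242 = 1.72748 / 0.0242

t ≈ 71.4 months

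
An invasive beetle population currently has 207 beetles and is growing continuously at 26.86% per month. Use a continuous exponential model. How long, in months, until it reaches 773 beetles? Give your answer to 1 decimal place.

t ≈ 4.9 months

773 = 207 · e^(0.2686·t)
t = ln(773/207) / 0.2686 = ln(3.7343) / 0.2686 = 1.31756 / 0.2686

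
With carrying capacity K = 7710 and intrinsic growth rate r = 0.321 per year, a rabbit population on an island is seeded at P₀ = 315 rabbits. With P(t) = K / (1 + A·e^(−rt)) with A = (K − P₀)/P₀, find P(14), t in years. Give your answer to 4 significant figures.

A = (7710 − 315)/315 = 23.47619
P(14) = 7710 / (1 + 23.47619·e^(−0.321·14)) = 7710 / (1 + 23.47619·0.011176)
= 7710 / 1.26237 ≈ 6107.58

≈ 6,108 rabbits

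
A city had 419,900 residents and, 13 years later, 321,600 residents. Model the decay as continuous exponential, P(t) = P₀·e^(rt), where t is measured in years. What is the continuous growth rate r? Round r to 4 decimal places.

321600 = 419900 · e^(r·13)
e^(13r) = 321600/419900 = 0.7659
r = ln(0.7659) / 13 = -0.26671 / 13

r ≈ -0.0205 per year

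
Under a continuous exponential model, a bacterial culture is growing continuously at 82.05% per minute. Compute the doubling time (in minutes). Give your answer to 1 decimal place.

doubling time ≈ 0.8 minutes

doubling time = ln(2) / |r| = 0.69315 / 0.8205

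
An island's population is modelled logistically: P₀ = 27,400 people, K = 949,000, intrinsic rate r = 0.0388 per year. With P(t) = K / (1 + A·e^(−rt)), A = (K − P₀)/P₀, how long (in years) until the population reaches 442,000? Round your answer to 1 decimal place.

t ≈ 87.1 years

A = (949000 − 27400)/27400 = 33.63504
442000 = 949000/(1 + 33.63504·e^(−0.0388t)) → 1 + 33.63504·e^(−0.0388t) = 2.14706
e^(−0.0388t) = 0.034103 → t = ln(29.32285)/0.0388 = 3.37837/0.0388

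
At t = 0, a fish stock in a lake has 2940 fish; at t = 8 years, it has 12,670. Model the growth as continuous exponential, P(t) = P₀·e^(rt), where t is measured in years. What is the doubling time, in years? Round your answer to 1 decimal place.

r = ln(12670/2940) / 8 = ln(4.30952) / 8 ≈ 0.182603 per year
doubling time = ln 2 / |r| = 0.69315 / 0.182603

doubling time ≈ 3.8 years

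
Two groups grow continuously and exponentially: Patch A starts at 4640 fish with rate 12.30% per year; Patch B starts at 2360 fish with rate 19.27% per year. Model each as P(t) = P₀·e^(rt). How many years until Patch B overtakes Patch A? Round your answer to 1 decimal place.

4640·e^(0.123t) = 2360·e^(0.1927t)
4640/2360 = e^((0.1927 − 0.123)t) → ln(1.9661) = 0.0697·t
t = 0.67605 / 0.0697

t ≈ 9.7 years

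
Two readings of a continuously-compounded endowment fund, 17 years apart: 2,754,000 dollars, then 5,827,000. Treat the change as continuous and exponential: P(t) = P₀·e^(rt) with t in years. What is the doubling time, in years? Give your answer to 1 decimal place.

r = ln(5827000/2754000) / 17 = ln(2.11583) / 17 ≈ 0.044085 per year
doubling time = ln 2 / |r| = 0.69315 / 0.044085

doubling time ≈ 15.7 years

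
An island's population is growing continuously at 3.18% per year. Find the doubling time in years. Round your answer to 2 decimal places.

doubling time ≈ 21.80 years

doubling time = ln(2) / |r| = 0.69315 / 0.0318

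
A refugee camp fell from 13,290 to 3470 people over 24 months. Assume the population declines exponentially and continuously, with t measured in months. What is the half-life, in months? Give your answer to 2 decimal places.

r = ln(3470/13290) / 24 = ln(0.2611) / 24 ≈ -0.055952 per month
half-life = ln 2 / |r| = 0.69315 / 0.055952

half-life ≈ 12.39 months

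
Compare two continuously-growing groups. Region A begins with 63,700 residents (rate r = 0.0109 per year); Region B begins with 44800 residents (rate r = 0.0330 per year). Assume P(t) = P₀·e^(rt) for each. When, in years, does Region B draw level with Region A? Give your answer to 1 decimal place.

63700·e^(0.0109t) = 44800·e^(0.033t)
63700/44800 = e^((0.033 − 0.0109)t) → ln(1.42188) = 0.0221·t
t = 0.35198 / 0.0221

t ≈ 15.9 years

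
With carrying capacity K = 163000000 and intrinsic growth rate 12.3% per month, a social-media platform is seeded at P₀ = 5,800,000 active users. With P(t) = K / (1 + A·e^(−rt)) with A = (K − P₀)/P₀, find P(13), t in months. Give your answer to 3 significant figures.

≈ 25,200,000 active users

A = (163000000 − 5800000)/5800000 = 27.10345
P(13) = 163000000 / (1 + 27.10345·e^(−0.123·13)) = 163000000 / (1 + 27.10345·0.202099)
= 163000000 / 6.47757 ≈ 25163770.37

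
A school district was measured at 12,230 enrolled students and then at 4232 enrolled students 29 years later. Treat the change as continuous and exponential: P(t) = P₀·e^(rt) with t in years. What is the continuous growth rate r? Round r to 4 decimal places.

4232 = 12230 · e^(r·29)
e^(29r) = 4232/12230 = 0.34603
r = ln(0.34603) / 29 = -1.06122 / 29

r ≈ -0.0366 per year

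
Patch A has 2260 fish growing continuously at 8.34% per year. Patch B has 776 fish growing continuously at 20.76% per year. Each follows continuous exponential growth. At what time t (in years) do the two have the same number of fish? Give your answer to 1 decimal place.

t ≈ 8.6 years

2260·e^(0.0834t) = 776·e^(0.2076t)
2260/776 = e^((0.2076 − 0.0834)t) → ln(2.91237) = 0.1242·t
t = 1.06897 / 0.1242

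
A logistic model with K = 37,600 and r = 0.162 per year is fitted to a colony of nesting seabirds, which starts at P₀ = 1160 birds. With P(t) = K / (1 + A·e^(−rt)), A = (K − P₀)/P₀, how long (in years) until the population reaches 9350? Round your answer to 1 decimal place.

A = (37600 − 1160)/1160 = 31.41379
9350 = 37600/(1 + 31.41379·e^(−0.162t)) → 1 + 31.41379·e^(−0.162t) = 4.02139
e^(−0.162t) = 0.09618 → t = ln(10.39713)/0.162 = 2.34153/0.162

t ≈ 14.5 years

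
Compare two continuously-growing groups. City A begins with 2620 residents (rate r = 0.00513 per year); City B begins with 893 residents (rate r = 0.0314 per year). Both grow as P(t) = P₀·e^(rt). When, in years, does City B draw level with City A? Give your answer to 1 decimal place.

2620·e^(0.00513t) = 893·e^(0.0314t)
2620/893 = e^((0.0314 − 0.00513)t) → ln(2.93393) = 0.02627·t
t = 1.07634 / 0.02627

t ≈ 41.0 years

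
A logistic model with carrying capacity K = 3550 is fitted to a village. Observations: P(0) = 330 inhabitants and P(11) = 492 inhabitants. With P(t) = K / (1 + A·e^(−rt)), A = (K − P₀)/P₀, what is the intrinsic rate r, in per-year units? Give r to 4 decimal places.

r ≈ 0.0410 per year

A = (3550 − 330)/330 = 9.75758
492 = 3550/(1 + 9.75758·e^(−r·11)) → e^(−11r) = (7.21545 − 1)/9.75758 = 0.636987
r = −ln(0.636987)/11 = 0.45101/11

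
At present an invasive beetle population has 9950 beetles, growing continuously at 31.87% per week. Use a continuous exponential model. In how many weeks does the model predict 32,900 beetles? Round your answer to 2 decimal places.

32900 = 9950 · e^(0.3187·t)
t = ln(32900/9950) / 0.3187 = ln(3.30653) / 0.3187 = 1.1959 / 0.3187

t ≈ 3.75 weeks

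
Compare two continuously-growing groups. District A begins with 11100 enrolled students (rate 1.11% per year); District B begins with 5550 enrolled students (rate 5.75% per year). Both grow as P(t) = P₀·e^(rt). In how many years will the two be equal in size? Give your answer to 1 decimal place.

11100·e^(0.0111t) = 5550·e^(0.0575t)
11100/5550 = e^((0.0575 − 0.0111)t) → ln(2) = 0.0464·t
t = 0.69315 / 0.0464

t ≈ 14.9 years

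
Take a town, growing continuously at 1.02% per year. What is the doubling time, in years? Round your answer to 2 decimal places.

doubling time = ln(2) / |r| = 0.69315 / 0.0102

doubling time ≈ 67.96 years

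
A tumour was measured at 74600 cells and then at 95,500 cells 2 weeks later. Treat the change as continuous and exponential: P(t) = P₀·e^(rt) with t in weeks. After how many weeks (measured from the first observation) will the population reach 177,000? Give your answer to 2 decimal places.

t ≈ 7.00 weeks

r = ln(95500/74600) / 2 ≈ 0.123493 per week
t = ln(177000/74600) / r = 0.86401 / 0.123493 ≈ 6.996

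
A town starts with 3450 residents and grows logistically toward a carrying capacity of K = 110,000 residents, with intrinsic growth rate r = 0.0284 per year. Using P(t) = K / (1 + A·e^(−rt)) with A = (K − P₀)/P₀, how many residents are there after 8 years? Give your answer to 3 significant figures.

A = (110000 − 3450)/3450 = 30.88406
P(8) = 110000 / (1 + 30.88406·e^(−0.0284·8)) = 110000 / (1 + 30.88406·0.796761)
= 110000 / 25.60723 ≈ 4295.66

≈ 4,300 residents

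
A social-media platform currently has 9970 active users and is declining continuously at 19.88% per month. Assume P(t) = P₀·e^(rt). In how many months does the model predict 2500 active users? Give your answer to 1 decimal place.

t ≈ 7.0 months

2500 = 9970 · e^(-0.1988·t)
t = ln(2500/9970) / -0.1988 = ln(0.25075) / -0.1988 = -1.38329 / -0.1988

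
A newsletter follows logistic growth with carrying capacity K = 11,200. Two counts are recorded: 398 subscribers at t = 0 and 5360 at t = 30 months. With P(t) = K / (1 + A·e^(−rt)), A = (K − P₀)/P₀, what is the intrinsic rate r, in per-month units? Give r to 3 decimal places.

A = (11200 − 398)/398 = 27.1407
5360 = 11200/(1 + 27.1407·e^(−r·30)) → e^(−30r) = (2.08955 − 1)/27.1407 = 0.040145
r = −ln(0.040145)/30 = 3.21527/30

r ≈ 0.107 per month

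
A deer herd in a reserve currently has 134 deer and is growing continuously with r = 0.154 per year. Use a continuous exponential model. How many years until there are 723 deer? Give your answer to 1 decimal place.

t ≈ 10.9 years

723 = 134 · e^(0.154·t)
t = ln(723/134) / 0.154 = ln(5.39552) / 0.154 = 1.68557 / 0.154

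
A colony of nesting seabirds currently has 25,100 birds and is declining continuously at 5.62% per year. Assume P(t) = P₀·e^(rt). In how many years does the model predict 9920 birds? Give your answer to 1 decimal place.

9920 = 25100 · e^(-0.0562·t)
t = ln(9920/25100) / -0.0562 = ln(0.39522) / -0.0562 = -0.92831 / -0.0562

t ≈ 16.5 years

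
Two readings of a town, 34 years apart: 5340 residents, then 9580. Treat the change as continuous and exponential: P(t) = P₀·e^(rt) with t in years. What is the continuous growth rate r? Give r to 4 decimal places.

r ≈ 0.0172 per year

9580 = 5340 · e^(r·34)
e^(34r) = 9580/5340 = 1.79401
r = ln(1.79401) / 34 = 0.58445 / 34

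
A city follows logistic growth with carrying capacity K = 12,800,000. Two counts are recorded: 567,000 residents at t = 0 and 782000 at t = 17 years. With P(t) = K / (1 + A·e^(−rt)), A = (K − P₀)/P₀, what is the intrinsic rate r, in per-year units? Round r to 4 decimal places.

A = (12800000 − 567000)/567000 = 21.57496
782000 = 12800000/(1 + 21.57496·e^(−r·17)) → e^(−17r) = (16.36829 − 1)/21.57496 = 0.712321
r = −ln(0.712321)/17 = 0.33923/17

r ≈ 0.0200 per year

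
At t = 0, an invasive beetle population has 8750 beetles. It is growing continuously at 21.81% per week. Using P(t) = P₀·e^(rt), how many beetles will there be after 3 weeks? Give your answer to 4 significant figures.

P(3) = 8750 · e^(0.2181·3) = 8750 · e^(0.6543)
= 8750 · 1.9238 ≈ 16833.21

≈ 16,830 beetles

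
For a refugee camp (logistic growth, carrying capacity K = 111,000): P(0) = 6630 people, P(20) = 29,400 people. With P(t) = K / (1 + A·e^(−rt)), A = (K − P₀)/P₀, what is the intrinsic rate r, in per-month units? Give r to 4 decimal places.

r ≈ 0.0868 per month

A = (111000 − 6630)/6630 = 15.74208
29400 = 111000/(1 + 15.74208·e^(−r·20)) → e^(−20r) = (3.77551 − 1)/15.74208 = 0.176312
r = −ln(0.176312)/20 = 1.7355/20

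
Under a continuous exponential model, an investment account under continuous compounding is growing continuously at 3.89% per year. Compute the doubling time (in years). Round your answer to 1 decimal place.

doubling time ≈ 17.8 years

doubling time = ln(2) / |r| = 0.69315 / 0.0389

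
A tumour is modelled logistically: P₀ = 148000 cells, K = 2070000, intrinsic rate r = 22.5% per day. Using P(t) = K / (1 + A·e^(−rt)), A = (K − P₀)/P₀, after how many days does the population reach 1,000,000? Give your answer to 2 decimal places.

A = (2070000 − 148000)/148000 = 12.98649
1000000 = 2070000/(1 + 12.98649·e^(−0.225t)) → 1 + 12.98649·e^(−0.225t) = 2.07
e^(−0.225t) = 0.082393 → t = ln(12.1369)/0.225 = 2.49625/0.225

t ≈ 11.09 days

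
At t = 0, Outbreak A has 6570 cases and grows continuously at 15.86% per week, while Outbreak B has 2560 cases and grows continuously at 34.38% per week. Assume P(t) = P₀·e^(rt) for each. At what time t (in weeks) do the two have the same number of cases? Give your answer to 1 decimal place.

6570·e^(0.1586t) = 2560·e^(0.3438t)
6570/2560 = e^((0.3438 − 0.1586)t) → ln(2.56641) = 0.1852·t
t = 0.94251 / 0.1852

t ≈ 5.1 weeks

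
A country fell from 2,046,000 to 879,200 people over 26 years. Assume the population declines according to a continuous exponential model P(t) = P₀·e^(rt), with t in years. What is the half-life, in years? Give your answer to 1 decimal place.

r = ln(879200/2046000) / 26 = ln(0.42972) / 26 ≈ -0.032486 per year
half-life = ln 2 / |r| = 0.69315 / 0.032486

half-life ≈ 21.3 years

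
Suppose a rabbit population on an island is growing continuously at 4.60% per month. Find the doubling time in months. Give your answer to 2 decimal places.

doubling time ≈ 15.07 months

doubling time = ln(2) / |r| = 0.69315 / 0.046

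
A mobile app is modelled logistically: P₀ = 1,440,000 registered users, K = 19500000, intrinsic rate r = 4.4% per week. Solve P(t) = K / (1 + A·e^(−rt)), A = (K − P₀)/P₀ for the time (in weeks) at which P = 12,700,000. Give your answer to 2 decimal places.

t ≈ 71.68 weeks

A = (19500000 − 1440000)/1440000 = 12.54167
12700000 = 19500000/(1 + 12.54167·e^(−0.044t)) → 1 + 12.54167·e^(−0.044t) = 1.53543
e^(−0.044t) = 0.042692 → t = ln(23.42341)/0.044 = 3.15374/0.044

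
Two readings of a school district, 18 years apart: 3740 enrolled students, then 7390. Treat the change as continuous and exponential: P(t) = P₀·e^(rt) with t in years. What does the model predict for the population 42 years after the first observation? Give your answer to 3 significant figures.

r = ln(7390/3740) / 18 ≈ 0.037836 per year
P(42) = 3740 · e^(0.037836·42) = 3740 · 4.89933 ≈ 18323.49

≈ 18,300 enrolled students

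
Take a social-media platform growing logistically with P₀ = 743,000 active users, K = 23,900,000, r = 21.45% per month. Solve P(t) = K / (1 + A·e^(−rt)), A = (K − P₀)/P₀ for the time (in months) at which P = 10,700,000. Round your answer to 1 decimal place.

t ≈ 15.1 months

A = (23900000 − 743000)/743000 = 31.16689
10700000 = 23900000/(1 + 31.16689·e^(−0.2145t)) → 1 + 31.16689·e^(−0.2145t) = 2.23364
e^(−0.2145t) = 0.039582 → t = ln(25.26407)/0.2145 = 3.22938/0.2145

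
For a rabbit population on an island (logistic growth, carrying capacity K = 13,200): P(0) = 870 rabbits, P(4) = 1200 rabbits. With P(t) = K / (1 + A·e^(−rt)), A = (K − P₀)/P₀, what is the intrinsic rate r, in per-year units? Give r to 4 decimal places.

A = (13200 − 870)/870 = 14.17241
1200 = 13200/(1 + 14.17241·e^(−r·4)) → e^(−4r) = (11 − 1)/14.17241 = 0.705596
r = −ln(0.705596)/4 = 0.34871/4

r ≈ 0.0872 per year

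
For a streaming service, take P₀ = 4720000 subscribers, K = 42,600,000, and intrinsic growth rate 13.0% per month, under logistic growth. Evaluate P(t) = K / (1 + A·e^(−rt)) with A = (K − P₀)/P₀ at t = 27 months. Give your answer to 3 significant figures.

A = (42600000 − 4720000)/4720000 = 8.02542
P(27) = 42600000 / (1 + 8.02542·e^(−0.13·27)) = 42600000 / (1 + 8.02542·0.029897)
= 42600000 / 1.23994 ≈ 34356628.4

≈ 34,400,000 subscribers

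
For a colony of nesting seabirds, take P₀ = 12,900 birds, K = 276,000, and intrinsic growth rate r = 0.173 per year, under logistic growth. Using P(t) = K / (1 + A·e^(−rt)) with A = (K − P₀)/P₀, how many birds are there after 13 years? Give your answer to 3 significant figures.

A = (276000 − 12900)/12900 = 20.39535
P(13) = 276000 / (1 + 20.39535·e^(−0.173·13)) = 276000 / (1 + 20.39535·0.105505)
= 276000 / 3.1518 ≈ 87568.88

≈ 87,600 birds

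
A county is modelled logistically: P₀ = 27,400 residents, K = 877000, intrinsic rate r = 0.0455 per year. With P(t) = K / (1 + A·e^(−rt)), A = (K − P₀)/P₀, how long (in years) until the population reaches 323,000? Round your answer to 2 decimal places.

t ≈ 63.62 years

A = (877000 − 27400)/27400 = 31.0073
323000 = 877000/(1 + 31.0073·e^(−0.0455t)) → 1 + 31.0073·e^(−0.0455t) = 2.71517
e^(−0.0455t) = 0.055315 → t = ln(18.07826)/0.0455 = 2.89471/0.0455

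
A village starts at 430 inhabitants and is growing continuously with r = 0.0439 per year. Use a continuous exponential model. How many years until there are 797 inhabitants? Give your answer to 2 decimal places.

t ≈ 14.06 years

797 = 430 · e^(0.0439·t)
t = ln(797/430) / 0.0439 = ln(1.85349) / 0.0439 = 0.61707 / 0.0439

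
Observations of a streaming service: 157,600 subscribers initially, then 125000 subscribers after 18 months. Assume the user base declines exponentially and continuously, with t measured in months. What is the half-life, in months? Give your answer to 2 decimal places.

r = ln(125000/157600) / 18 = ln(0.79315) / 18 ≈ -0.012875 per month
half-life = ln 2 / |r| = 0.69315 / 0.012875

half-life ≈ 53.84 months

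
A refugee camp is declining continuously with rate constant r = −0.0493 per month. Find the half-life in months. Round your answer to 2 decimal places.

half-life ≈ 14.06 months

half-life = ln(2) / |r| = 0.69315 / 0.0493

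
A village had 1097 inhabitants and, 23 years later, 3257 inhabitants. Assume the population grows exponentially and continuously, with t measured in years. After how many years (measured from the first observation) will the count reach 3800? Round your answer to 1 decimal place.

t ≈ 26.3 years

r = ln(3257/1097) / 23 ≈ 0.047314 per year
t = ln(3800/1097) / r = 1.24242 / 0.047314 ≈ 26.259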